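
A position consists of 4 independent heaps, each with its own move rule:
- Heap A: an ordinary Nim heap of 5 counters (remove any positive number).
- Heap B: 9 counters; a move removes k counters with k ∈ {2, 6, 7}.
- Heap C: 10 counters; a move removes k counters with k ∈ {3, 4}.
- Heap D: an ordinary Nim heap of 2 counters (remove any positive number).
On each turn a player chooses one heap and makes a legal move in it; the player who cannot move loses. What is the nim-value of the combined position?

6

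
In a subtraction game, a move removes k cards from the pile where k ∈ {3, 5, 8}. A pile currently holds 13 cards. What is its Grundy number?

0

Build the Grundy sequence with g(k) = mex{g(k−s) : s ∈ {3, 5, 8}, s ≤ k}:
g(0) = mex{} = 0
g(1) = mex{} = 0
g(2) = mex{} = 0
g(3) = mex{0} = 1
g(4) = mex{0} = 1
g(5) = mex{0} = 1
g(6) = mex{0,1} = 2
g(7) = mex{0,1} = 2
g(8) = mex{0,1} = 2
g(9) = mex{0,1,2} = 3
g(10) = mex{0,1,2} = 3
g(11) = mex{1,2} = 0
g(12) = mex{1,2,3} = 0
g(13) = mex{1,2,3} = 0
So g(13) = 0.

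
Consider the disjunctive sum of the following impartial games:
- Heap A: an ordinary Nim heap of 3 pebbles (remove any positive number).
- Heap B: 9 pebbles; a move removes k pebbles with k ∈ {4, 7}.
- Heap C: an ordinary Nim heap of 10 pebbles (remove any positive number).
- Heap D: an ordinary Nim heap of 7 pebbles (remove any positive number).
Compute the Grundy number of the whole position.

Heap A is a plain Nim heap of size 3, so its Grundy value is 3.
For heap B, compute g(0), g(1), … with moves {4, 7}:
g(0) = mex{} = 0
g(1) = mex{} = 0
g(2) = mex{} = 0
g(3) = mex{} = 0
g(4) = mex{0} = 1
g(5) = mex{0} = 1
g(6) = mex{0} = 1
g(7) = mex{0} = 1
g(8) = mex{0,1} = 2
g(9) = mex{0,1} = 2
So g(9) = 2.
Heap C is a plain Nim heap of size 10, so its Grundy value is 10.
Heap D is a plain Nim heap of size 7, so its Grundy value is 7.
The value of a disjunctive sum is the nim-sum of the parts.
Combined value = 3 XOR 2 XOR 10 XOR 7 = 12.

12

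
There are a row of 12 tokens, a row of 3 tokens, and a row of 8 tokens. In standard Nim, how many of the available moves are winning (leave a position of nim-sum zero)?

1

In binary:
  1100  (12)
  0011  (3)
  1000  (8)
  ----
  0111  (7)
The overall nim-sum is X = 7. A row of size p has a winning move iff p XOR X < p (reduce it to p XOR X).
  12: 12 XOR 7 = 11 < 12 — winning move (to 11).
  3: 3 XOR 7 = 4 ≥ 3 — no move.
  8: 8 XOR 7 = 15 ≥ 8 — no move.
That gives 1 winning move.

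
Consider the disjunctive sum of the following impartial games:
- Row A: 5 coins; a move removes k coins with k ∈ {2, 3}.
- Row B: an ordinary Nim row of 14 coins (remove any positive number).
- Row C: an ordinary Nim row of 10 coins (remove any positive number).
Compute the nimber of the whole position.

For row A, compute g(0), g(1), … with moves {2, 3}:
g(0) = mex{} = 0
g(1) = mex{} = 0
g(2) = mex{0} = 1
g(3) = mex{0} = 1
g(4) = mex{0,1} = 2
g(5) = mex{1} = 0
So g(5) = 0.
Row B is a plain Nim row of size 14, so its Grundy value is 14.
Row C is a plain Nim row of size 10, so its Grundy value is 10.
The value of a disjunctive sum is the nim-sum of the parts.
Combined value = 0 ⊕ 14 ⊕ 10 = 4.

4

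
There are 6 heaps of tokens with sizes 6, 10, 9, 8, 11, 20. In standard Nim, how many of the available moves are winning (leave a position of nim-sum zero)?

1

Bitwise XOR of the heap sizes:
  00110  (6)
  01010  (10)
  01001  (9)
  01000  (8)
  01011  (11)
  10100  (20)
  -----
  10010  (18)
The overall nim-sum is X = 18. A heap of size p has a winning move iff p XOR X < p (reduce it to p XOR X).
  6: 6 XOR 18 = 20 ≥ 6 — no move.
  10: 10 XOR 18 = 24 ≥ 10 — no move.
  9: 9 XOR 18 = 27 ≥ 9 — no move.
  8: 8 XOR 18 = 26 ≥ 8 — no move.
  11: 11 XOR 18 = 25 ≥ 11 — no move.
  20: 20 XOR 18 = 6 < 20 — winning move (to 6).
That gives 1 winning move.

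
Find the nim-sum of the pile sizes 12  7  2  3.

10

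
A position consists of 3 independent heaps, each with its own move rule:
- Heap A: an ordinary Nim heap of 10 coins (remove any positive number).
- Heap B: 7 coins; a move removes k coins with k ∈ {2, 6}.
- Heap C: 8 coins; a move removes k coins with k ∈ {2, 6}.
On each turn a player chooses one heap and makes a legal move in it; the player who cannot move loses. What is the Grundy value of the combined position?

Heap A is a plain Nim heap of size 10, so its Grundy value is 10.
Build the Grundy sequence for heap B with g(k) = mex{g(k−s) : s ∈ {2, 6}, s ≤ k}:
g(0) = mex{} = 0
g(1) = mex{} = 0
g(2) = mex{0} = 1
g(3) = mex{0} = 1
g(4) = mex{1} = 0
g(5) = mex{1} = 0
g(6) = mex{0} = 1
g(7) = mex{0} = 1
So g(7) = 1.
For heap C, compute g(0), g(1), … with moves {2, 6}:
g(0) = mex{} = 0
g(1) = mex{} = 0
g(2) = mex{0} = 1
g(3) = mex{0} = 1
g(4) = mex{1} = 0
g(5) = mex{1} = 0
g(6) = mex{0} = 1
g(7) = mex{0} = 1
g(8) = mex{1} = 0
So g(8) = 0.
The value of a disjunctive sum is the nim-sum of the parts.
Combined value = 10 ⊕ 1 ⊕ 0 = 11.

11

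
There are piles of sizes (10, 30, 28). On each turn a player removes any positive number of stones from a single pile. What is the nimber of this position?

Nim-sum: 10 XOR 30 XOR 28 = 8.

8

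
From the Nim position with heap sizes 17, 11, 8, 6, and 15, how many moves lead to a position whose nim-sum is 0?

1

Nim-sum: 17 XOR 11 XOR 8 XOR 6 XOR 15 = 27.
The overall nim-sum is X = 27. A heap of size p has a winning move iff p XOR X < p (reduce it to p XOR X).
  17: 17 XOR 27 = 10 < 17 — winning move (to 10).
  11: 11 XOR 27 = 16 ≥ 11 — no move.
  8: 8 XOR 27 = 19 ≥ 8 — no move.
  6: 6 XOR 27 = 29 ≥ 6 — no move.
  15: 15 XOR 27 = 20 ≥ 15 — no move.
That gives 1 winning move.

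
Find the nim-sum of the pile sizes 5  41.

Nim-sum: 5 XOR 41 = 44.

44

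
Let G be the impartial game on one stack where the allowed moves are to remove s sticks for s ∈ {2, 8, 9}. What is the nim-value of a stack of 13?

1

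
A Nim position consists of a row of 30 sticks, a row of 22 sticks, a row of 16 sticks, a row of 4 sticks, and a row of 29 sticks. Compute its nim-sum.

Write each in binary and XOR column by column:
  11110  (30)
  10110  (22)
  10000  (16)
  00100  (4)
  11101  (29)
  -----
  00001  (1)

1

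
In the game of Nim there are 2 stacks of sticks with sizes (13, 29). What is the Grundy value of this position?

16

Nim-sum: 13 ⊕ 29 = 16.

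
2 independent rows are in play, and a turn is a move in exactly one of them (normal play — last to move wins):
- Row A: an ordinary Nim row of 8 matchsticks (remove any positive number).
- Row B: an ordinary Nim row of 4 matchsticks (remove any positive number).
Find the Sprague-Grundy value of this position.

12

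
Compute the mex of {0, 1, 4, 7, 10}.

2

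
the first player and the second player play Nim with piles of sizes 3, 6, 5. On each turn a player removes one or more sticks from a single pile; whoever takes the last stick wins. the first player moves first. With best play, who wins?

the second player wins

Nim-sum: 3 XOR 6 XOR 5 = 0.
The nim-sum is 0, so this is a P-position: the player to move is in a losing position under optimal play; the first player is about to move from it and so loses — the second player wins.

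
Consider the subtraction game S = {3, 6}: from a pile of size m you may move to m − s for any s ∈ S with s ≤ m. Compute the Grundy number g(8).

Grundy values for subtraction set {3, 6}:
k:     0  1  2  3  4  5  6  7  8
g(k):  0  0  0  1  1  1  2  2  2
So g(8) = 2.

2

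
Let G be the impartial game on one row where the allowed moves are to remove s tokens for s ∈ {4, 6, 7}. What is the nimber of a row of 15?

Grundy values for subtraction set {4, 6, 7}:
k:     0  1  2  3  4  5  6  7  8  9 10 11 12 13 14 15
g(k):  0  0  0  0  1  1  1  1  2  2  2  0  0  0  0  1
So g(15) = 1.

1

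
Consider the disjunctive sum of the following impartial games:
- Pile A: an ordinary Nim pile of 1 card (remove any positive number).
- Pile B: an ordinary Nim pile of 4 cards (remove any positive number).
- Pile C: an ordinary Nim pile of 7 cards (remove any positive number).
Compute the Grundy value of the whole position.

2

Pile A is a plain Nim pile of size 1, so its Grundy value is 1.
Pile B is a plain Nim pile of size 4, so its Grundy value is 4.
Pile C is a plain Nim pile of size 7, so its Grundy value is 7.
By the Sprague-Grundy theorem, the Grundy value of a sum of independent games is the XOR of the component values.
Combined value = 1 ⊕ 4 ⊕ 7 = 2.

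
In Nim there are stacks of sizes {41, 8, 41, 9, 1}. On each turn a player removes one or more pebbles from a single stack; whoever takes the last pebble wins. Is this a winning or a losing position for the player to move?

Losing position

Write each in binary and XOR column by column:
  101001  (41)
  001000  (8)
  101001  (41)
  001001  (9)
  000001  (1)
  ------
  000000  (0)
The nim-sum is 0, so this is a P-position: the player to move is in a losing position under optimal play.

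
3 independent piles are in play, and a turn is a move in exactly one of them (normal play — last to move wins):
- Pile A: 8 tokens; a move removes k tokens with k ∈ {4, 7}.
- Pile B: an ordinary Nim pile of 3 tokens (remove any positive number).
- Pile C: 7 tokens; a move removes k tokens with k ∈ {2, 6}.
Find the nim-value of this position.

0

Grundy values for pile A (subtraction set {4, 7}):
g(0) = mex{} = 0
g(1) = mex{} = 0
g(2) = mex{} = 0
g(3) = mex{} = 0
g(4) = mex{0} = 1
g(5) = mex{0} = 1
g(6) = mex{0} = 1
g(7) = mex{0} = 1
g(8) = mex{0,1} = 2
So g(8) = 2.
Pile B is a plain Nim pile of size 3, so its Grundy value is 3.
Build the Grundy sequence for pile C with g(k) = mex{g(k−s) : s ∈ {2, 6}, s ≤ k}:
k:     0  1  2  3  4  5  6  7
g(k):  0  0  1  1  0  0  1  1
So g(7) = 1.
By the Sprague-Grundy theorem, the Grundy value of a sum of independent games is the XOR of the component values.
Combined value = 2 XOR 3 XOR 1 = 0.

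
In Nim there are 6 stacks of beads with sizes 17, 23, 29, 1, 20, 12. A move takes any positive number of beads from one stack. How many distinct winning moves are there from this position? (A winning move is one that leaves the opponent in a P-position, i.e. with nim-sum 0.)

Write each in binary and XOR column by column:
  10001  (17)
  10111  (23)
  11101  (29)
  00001  (1)
  10100  (20)
  01100  (12)
  -----
  00010  (2)
The overall nim-sum is X = 2. A stack of size p has a winning move iff p XOR X < p (reduce it to p XOR X).
  17: 17 XOR 2 = 19 ≥ 17 — no move.
  23: 23 XOR 2 = 21 < 23 — winning move (to 21).
  29: 29 XOR 2 = 31 ≥ 29 — no move.
  1: 1 XOR 2 = 3 ≥ 1 — no move.
  20: 20 XOR 2 = 22 ≥ 20 — no move.
  12: 12 XOR 2 = 14 ≥ 12 — no move.
That gives 1 winning move.

1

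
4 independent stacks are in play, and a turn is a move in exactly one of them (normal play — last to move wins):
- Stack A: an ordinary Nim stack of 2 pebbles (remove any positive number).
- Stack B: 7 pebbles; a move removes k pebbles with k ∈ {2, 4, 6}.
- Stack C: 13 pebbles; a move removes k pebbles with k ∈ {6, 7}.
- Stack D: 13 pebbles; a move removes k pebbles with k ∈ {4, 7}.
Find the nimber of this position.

Stack A is a plain Nim stack of size 2, so its Grundy value is 2.
For stack B, compute g(0), g(1), … with moves {2, 4, 6}:
k:     0  1  2  3  4  5  6  7
g(k):  0  0  1  1  2  2  3  3
So g(7) = 3.
Build the Grundy sequence for stack C with g(k) = mex{g(k−s) : s ∈ {6, 7}, s ≤ k}:
k:     0  1  2  3  4  5  6  7  8  9 10 11 12 13
g(k):  0  0  0  0  0  0  1  1  1  1  1  1  2  0
So g(13) = 0.
Build the Grundy sequence for stack D with g(k) = mex{g(k−s) : s ∈ {4, 7}, s ≤ k}:
g(0) = mex{} = 0
g(1) = mex{} = 0
g(2) = mex{} = 0
g(3) = mex{} = 0
g(4) = mex{0} = 1
g(5) = mex{0} = 1
g(6) = mex{0} = 1
g(7) = mex{0} = 1
g(8) = mex{0,1} = 2
g(9) = mex{0,1} = 2
g(10) = mex{0,1} = 2
g(11) = mex{1} = 0
g(12) = mex{1,2} = 0
g(13) = mex{1,2} = 0
So g(13) = 0.
The value of a disjunctive sum is the nim-sum of the parts.
Combined value = 2 ⊕ 3 ⊕ 0 ⊕ 0 = 1.

1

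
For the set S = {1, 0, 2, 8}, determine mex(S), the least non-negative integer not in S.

3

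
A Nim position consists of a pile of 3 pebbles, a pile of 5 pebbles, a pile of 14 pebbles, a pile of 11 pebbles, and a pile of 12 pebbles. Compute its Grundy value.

15

Nim-sum: 3 XOR 5 XOR 14 XOR 11 XOR 12 = 15.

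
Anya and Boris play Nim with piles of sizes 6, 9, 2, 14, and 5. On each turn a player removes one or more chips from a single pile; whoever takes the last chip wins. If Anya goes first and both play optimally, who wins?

Write each in binary and XOR column by column:
  0110  (6)
  1001  (9)
  0010  (2)
  1110  (14)
  0101  (5)
  ----
  0110  (6)
The nim-sum is 6 ≠ 0, so this is an N-position: the player to move can win; Anya has a winning move.

Anya wins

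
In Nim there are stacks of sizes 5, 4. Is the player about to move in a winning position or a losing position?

Compute the nim-sum pairwise:
5 ^ 4 = 1
The nim-sum is 1 ≠ 0, so this is an N-position: the player to move can win.

Winning position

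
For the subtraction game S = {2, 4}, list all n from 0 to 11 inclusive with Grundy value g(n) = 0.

0, 1, 6, 7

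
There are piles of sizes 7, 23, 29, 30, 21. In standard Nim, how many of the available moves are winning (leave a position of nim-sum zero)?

Compute the nim-sum pairwise:
7 ^ 23 = 16
16 ^ 29 = 13
13 ^ 30 = 19
19 ^ 21 = 6
The overall nim-sum is X = 6. A pile of size p has a winning move iff p XOR X < p (reduce it to p XOR X).
  7: 7 XOR 6 = 1 < 7 — winning move (to 1).
  23: 23 XOR 6 = 17 < 23 — winning move (to 17).
  29: 29 XOR 6 = 27 < 29 — winning move (to 27).
  30: 30 XOR 6 = 24 < 30 — winning move (to 24).
  21: 21 XOR 6 = 19 < 21 — winning move (to 19).
That gives 5 winning moves.

5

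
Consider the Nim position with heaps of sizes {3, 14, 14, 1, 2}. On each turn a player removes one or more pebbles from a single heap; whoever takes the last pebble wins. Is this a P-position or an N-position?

P-position

Bitwise XOR of the heap sizes:
  0011  (3)
  1110  (14)
  1110  (14)
  0001  (1)
  0010  (2)
  ----
  0000  (0)
The nim-sum is 0, so this is a P-position: the player to move is in a losing position under optimal play.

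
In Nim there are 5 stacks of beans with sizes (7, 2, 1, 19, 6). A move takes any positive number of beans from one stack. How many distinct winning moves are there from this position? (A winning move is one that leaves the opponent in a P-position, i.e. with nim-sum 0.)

1

Nim-sum: 7 XOR 2 XOR 1 XOR 19 XOR 6 = 17.
The overall nim-sum is X = 17. A stack of size p has a winning move iff p XOR X < p (reduce it to p XOR X).
  7: 7 XOR 17 = 22 ≥ 7 — no move.
  2: 2 XOR 17 = 19 ≥ 2 — no move.
  1: 1 XOR 17 = 16 ≥ 1 — no move.
  19: 19 XOR 17 = 2 < 19 — winning move (to 2).
  6: 6 XOR 17 = 23 ≥ 6 — no move.
That gives 1 winning move.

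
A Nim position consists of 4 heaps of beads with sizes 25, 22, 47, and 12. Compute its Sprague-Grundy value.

44

Compute the nim-sum pairwise:
25 ⊕ 22 = 15
15 ⊕ 47 = 32
32 ⊕ 12 = 44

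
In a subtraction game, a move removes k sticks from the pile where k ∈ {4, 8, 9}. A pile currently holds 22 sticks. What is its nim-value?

Compute g(0), g(1), … for moves {4, 8, 9}:
k:     0  1  2  3  4  5  6  7  8  9 10 11 12 13 14 15 16 17 18 19 20 21 22
g(k):  0  0  0  0  1  1  1  1  2  2  2  2  3  0  0  0  0  1  1  1  1  2  2
So g(22) = 2.

2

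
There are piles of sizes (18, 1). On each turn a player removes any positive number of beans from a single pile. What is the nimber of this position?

Compute the nim-sum pairwise:
18 XOR 1 = 19

19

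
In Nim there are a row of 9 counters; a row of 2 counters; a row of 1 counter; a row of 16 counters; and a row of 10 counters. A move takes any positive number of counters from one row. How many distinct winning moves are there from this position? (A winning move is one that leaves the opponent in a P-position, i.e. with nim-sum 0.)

1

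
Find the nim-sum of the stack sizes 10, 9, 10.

9

Nim-sum: 10 ⊕ 9 ⊕ 10 = 9.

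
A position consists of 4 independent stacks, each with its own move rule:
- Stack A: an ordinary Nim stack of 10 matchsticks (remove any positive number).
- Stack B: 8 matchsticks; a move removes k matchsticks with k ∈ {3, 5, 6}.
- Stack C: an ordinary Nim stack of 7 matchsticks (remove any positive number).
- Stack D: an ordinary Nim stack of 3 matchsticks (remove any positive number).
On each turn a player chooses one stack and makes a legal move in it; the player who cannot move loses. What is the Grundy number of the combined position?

12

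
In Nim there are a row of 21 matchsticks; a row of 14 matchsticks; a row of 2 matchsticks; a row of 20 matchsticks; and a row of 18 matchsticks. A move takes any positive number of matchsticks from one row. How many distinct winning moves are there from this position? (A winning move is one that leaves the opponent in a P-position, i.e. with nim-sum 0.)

Nim-sum: 21 ^ 14 ^ 2 ^ 20 ^ 18 = 31.
The overall nim-sum is X = 31. A row of size p has a winning move iff p XOR X < p (reduce it to p XOR X).
  21: 21 XOR 31 = 10 < 21 — winning move (to 10).
  14: 14 XOR 31 = 17 ≥ 14 — no move.
  2: 2 XOR 31 = 29 ≥ 2 — no move.
  20: 20 XOR 31 = 11 < 20 — winning move (to 11).
  18: 18 XOR 31 = 13 < 18 — winning move (to 13).
That gives 3 winning moves.

3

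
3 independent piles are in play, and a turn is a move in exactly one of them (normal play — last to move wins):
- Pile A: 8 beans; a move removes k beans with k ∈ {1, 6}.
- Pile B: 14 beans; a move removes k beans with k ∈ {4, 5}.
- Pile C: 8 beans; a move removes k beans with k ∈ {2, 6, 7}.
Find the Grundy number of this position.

Build the Grundy sequence for pile A with g(k) = mex{g(k−s) : s ∈ {1, 6}, s ≤ k}:
k:     0  1  2  3  4  5  6  7  8
g(k):  0  1  0  1  0  1  2  0  1
So g(8) = 1.
Build the Grundy sequence for pile B with g(k) = mex{g(k−s) : s ∈ {4, 5}, s ≤ k}:
g(0) = mex{} = 0
g(1) = mex{} = 0
g(2) = mex{} = 0
g(3) = mex{} = 0
g(4) = mex{0} = 1
g(5) = mex{0} = 1
g(6) = mex{0} = 1
g(7) = mex{0} = 1
g(8) = mex{0,1} = 2
g(9) = mex{1} = 0
g(10) = mex{1} = 0
g(11) = mex{1} = 0
g(12) = mex{1,2} = 0
g(13) = mex{0,2} = 1
g(14) = mex{0} = 1
So g(14) = 1.
Grundy values for pile C (subtraction set {2, 6, 7}):
k:     0  1  2  3  4  5  6  7  8
g(k):  0  0  1  1  0  0  1  1  2
So g(8) = 2.
The value of a disjunctive sum is the nim-sum of the parts.
Combined value = 1 ⊕ 1 ⊕ 2 = 2.

2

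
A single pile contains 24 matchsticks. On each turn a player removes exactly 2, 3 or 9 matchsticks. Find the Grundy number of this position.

1

Compute g(0), g(1), … for moves {2, 3, 9}:
k:     0  1  2  3  4  5  6  7  8  9 10 11 12 13 14 15 16 17 18 19 20 21 22 23 24
g(k):  0  0  1  1  2  0  0  1  1  2  2  0  0  1  1  2  0  0  1  1  2  2  0  0  1
So g(24) = 1.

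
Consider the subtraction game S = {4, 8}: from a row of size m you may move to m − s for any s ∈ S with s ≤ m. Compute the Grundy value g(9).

Grundy values for subtraction set {4, 8}:
g(0) = mex{} = 0
g(1) = mex{} = 0
g(2) = mex{} = 0
g(3) = mex{} = 0
g(4) = mex{0} = 1
g(5) = mex{0} = 1
g(6) = mex{0} = 1
g(7) = mex{0} = 1
g(8) = mex{0,1} = 2
g(9) = mex{0,1} = 2
So g(9) = 2.

2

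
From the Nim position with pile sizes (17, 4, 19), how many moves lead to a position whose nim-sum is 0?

1

Nim-sum: 17 ⊕ 4 ⊕ 19 = 6.
The overall nim-sum is X = 6. A pile of size p has a winning move iff p XOR X < p (reduce it to p XOR X).
  17: 17 XOR 6 = 23 ≥ 17 — no move.
  4: 4 XOR 6 = 2 < 4 — winning move (to 2).
  19: 19 XOR 6 = 21 ≥ 19 — no move.
That gives 1 winning move.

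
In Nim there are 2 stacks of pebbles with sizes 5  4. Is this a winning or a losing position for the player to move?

Winning position

Compute the nim-sum pairwise:
5 XOR 4 = 1
The nim-sum is 1 ≠ 0, so this is an N-position: the player to move can win.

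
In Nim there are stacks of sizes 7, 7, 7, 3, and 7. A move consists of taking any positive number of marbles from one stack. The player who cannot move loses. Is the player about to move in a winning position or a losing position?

Winning position

Write each in binary and XOR column by column:
  111  (7)
  111  (7)
  111  (7)
  011  (3)
  111  (7)
  ---
  011  (3)
The nim-sum is 3 ≠ 0, so this is an N-position: the player to move can win.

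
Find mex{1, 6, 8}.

0

0 is not in the set, so the mex is 0.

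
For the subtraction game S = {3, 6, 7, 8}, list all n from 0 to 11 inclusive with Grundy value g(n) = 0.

Build the Grundy sequence with g(k) = mex{g(k−s) : s ∈ {3, 6, 7, 8}, s ≤ k}:
g(0) = mex{} = 0
g(1) = mex{} = 0
g(2) = mex{} = 0
g(3) = mex{0} = 1
g(4) = mex{0} = 1
g(5) = mex{0} = 1
g(6) = mex{0,1} = 2
g(7) = mex{0,1} = 2
g(8) = mex{0,1} = 2
g(9) = mex{0,1,2} = 3
g(10) = mex{0,1,2} = 3
g(11) = mex{1,2} = 0
The P-positions (g = 0) in 0..11 are 0, 1, 2, 11.

0, 1, 2, 11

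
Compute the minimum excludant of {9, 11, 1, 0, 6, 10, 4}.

The values 0, 1 are all present; 2 is the first non-negative integer missing from the set.

2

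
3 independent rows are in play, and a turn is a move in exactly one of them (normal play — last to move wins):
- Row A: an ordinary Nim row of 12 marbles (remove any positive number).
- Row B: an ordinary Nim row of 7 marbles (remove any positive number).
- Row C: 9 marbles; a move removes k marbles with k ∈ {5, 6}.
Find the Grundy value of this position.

10

Row A is a plain Nim row of size 12, so its Grundy value is 12.
Row B is a plain Nim row of size 7, so its Grundy value is 7.
For row C, compute g(0), g(1), … with moves {5, 6}:
k:     0  1  2  3  4  5  6  7  8  9
g(k):  0  0  0  0  0  1  1  1  1  1
So g(9) = 1.
By the Sprague-Grundy theorem, the Grundy value of a sum of independent games is the XOR of the component values.
Combined value = 12 XOR 7 XOR 1 = 10.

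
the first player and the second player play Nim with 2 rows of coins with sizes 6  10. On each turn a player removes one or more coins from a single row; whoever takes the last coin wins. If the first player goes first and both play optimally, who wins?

Compute the nim-sum pairwise:
6 ^ 10 = 12
The nim-sum is 12 ≠ 0, so this is an N-position: the player to move can win; the first player has a winning move.

the first player wins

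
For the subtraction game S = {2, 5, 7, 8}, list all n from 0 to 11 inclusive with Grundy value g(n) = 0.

0, 1, 4, 10

Compute g(0), g(1), … for moves {2, 5, 7, 8}:
g(0) = mex{} = 0
g(1) = mex{} = 0
g(2) = mex{0} = 1
g(3) = mex{0} = 1
g(4) = mex{1} = 0
g(5) = mex{0,1} = 2
g(6) = mex{0} = 1
g(7) = mex{0,1,2} = 3
g(8) = mex{0,1} = 2
g(9) = mex{0,1,3} = 2
g(10) = mex{1,2} = 0
g(11) = mex{0,1,2} = 3
The P-positions (g = 0) in 0..11 are 0, 1, 4, 10.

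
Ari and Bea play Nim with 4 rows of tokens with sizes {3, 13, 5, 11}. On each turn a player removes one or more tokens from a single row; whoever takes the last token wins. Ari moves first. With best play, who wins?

Bea wins

Compute the nim-sum pairwise:
3 XOR 13 = 14
14 XOR 5 = 11
11 XOR 11 = 0
The nim-sum is 0, so this is a P-position: the player to move is in a losing position under optimal play; Ari is about to move from it and so loses — Bea wins.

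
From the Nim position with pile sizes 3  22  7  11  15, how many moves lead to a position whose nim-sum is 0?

Compute the nim-sum pairwise:
3 ^ 22 = 21
21 ^ 7 = 18
18 ^ 11 = 25
25 ^ 15 = 22
The overall nim-sum is X = 22. A pile of size p has a winning move iff p XOR X < p (reduce it to p XOR X).
  3: 3 XOR 22 = 21 ≥ 3 — no move.
  22: 22 XOR 22 = 0 < 22 — winning move (to 0).
  7: 7 XOR 22 = 17 ≥ 7 — no move.
  11: 11 XOR 22 = 29 ≥ 11 — no move.
  15: 15 XOR 22 = 25 ≥ 15 — no move.
That gives 1 winning move.

1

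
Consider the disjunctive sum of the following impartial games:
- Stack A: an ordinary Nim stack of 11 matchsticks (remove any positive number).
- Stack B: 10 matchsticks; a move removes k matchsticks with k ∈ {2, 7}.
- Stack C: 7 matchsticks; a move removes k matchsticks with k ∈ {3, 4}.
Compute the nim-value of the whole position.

Stack A is a plain Nim stack of size 11, so its Grundy value is 11.
Build the Grundy sequence for stack B with g(k) = mex{g(k−s) : s ∈ {2, 7}, s ≤ k}:
g(0) = mex{} = 0
g(1) = mex{} = 0
g(2) = mex{0} = 1
g(3) = mex{0} = 1
g(4) = mex{1} = 0
g(5) = mex{1} = 0
g(6) = mex{0} = 1
g(7) = mex{0} = 1
g(8) = mex{0,1} = 2
g(9) = mex{1} = 0
g(10) = mex{1,2} = 0
So g(10) = 0.
Grundy values for stack C (subtraction set {3, 4}):
g(0) = mex{} = 0
g(1) = mex{} = 0
g(2) = mex{} = 0
g(3) = mex{0} = 1
g(4) = mex{0} = 1
g(5) = mex{0} = 1
g(6) = mex{0,1} = 2
g(7) = mex{1} = 0
So g(7) = 0.
By the Sprague-Grundy theorem, the Grundy value of a sum of independent games is the XOR of the component values.
Combined value = 11 XOR 0 XOR 0 = 11.

11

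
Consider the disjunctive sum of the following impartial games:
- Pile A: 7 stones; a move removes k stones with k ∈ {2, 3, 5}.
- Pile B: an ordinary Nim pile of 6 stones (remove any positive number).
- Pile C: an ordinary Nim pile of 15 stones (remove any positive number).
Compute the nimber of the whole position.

9

For pile A, compute g(0), g(1), … with moves {2, 3, 5}:
g(0) = mex{} = 0
g(1) = mex{} = 0
g(2) = mex{0} = 1
g(3) = mex{0} = 1
g(4) = mex{0,1} = 2
g(5) = mex{0,1} = 2
g(6) = mex{0,1,2} = 3
g(7) = mex{1,2} = 0
So g(7) = 0.
Pile B is a plain Nim pile of size 6, so its Grundy value is 6.
Pile C is a plain Nim pile of size 15, so its Grundy value is 15.
The value of a disjunctive sum is the nim-sum of the parts.
Combined value = 0 ⊕ 6 ⊕ 15 = 9.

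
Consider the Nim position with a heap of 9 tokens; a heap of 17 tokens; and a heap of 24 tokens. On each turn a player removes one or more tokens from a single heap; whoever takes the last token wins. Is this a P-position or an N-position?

P-position

Compute the nim-sum pairwise:
9 ⊕ 17 = 24
24 ⊕ 24 = 0
The nim-sum is 0, so this is a P-position: the player to move is in a losing position under optimal play.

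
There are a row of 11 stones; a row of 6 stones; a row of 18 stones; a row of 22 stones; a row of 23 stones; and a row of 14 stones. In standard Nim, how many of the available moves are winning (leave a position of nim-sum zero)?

3

Compute the nim-sum pairwise:
11 ⊕ 6 = 13
13 ⊕ 18 = 31
31 ⊕ 22 = 9
9 ⊕ 23 = 30
30 ⊕ 14 = 16
The overall nim-sum is X = 16. A row of size p has a winning move iff p XOR X < p (reduce it to p XOR X).
  11: 11 XOR 16 = 27 ≥ 11 — no move.
  6: 6 XOR 16 = 22 ≥ 6 — no move.
  18: 18 XOR 16 = 2 < 18 — winning move (to 2).
  22: 22 XOR 16 = 6 < 22 — winning move (to 6).
  23: 23 XOR 16 = 7 < 23 — winning move (to 7).
  14: 14 XOR 16 = 30 ≥ 14 — no move.
That gives 3 winning moves.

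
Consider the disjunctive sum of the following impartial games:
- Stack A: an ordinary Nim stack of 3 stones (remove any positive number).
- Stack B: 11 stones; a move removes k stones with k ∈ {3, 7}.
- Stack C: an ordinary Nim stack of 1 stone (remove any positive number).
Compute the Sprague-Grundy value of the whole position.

2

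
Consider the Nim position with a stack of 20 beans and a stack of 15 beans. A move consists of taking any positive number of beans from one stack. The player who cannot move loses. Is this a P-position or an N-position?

N-position

Compute the nim-sum pairwise:
20 ⊕ 15 = 27
The nim-sum is 27 ≠ 0, so this is an N-position: the player to move can win.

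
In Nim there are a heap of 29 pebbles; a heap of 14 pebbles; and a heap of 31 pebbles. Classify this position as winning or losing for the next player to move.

Winning position

In binary:
  11101  (29)
  01110  (14)
  11111  (31)
  -----
  01100  (12)
The nim-sum is 12 ≠ 0, so this is an N-position: the player to move can win.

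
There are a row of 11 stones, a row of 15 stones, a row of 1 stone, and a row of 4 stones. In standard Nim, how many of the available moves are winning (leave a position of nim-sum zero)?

Nim-sum: 11 ⊕ 15 ⊕ 1 ⊕ 4 = 1.
The overall nim-sum is X = 1. A row of size p has a winning move iff p XOR X < p (reduce it to p XOR X).
  11: 11 XOR 1 = 10 < 11 — winning move (to 10).
  15: 15 XOR 1 = 14 < 15 — winning move (to 14).
  1: 1 XOR 1 = 0 < 1 — winning move (to 0).
  4: 4 XOR 1 = 5 ≥ 4 — no move.
That gives 3 winning moves.

3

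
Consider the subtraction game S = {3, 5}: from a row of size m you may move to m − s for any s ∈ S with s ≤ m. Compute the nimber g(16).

0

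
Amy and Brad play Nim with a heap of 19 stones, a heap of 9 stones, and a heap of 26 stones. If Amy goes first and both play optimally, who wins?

Brad wins

Bitwise XOR of the heap sizes:
  10011  (19)
  01001  (9)
  11010  (26)
  -----
  00000  (0)
The nim-sum is 0, so this is a P-position: the player to move is in a losing position under optimal play; Amy is about to move from it and so loses — Brad wins.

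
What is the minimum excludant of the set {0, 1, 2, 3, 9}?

The values 0, 1, 2, 3 are all present; 4 is the first non-negative integer missing from the set.

4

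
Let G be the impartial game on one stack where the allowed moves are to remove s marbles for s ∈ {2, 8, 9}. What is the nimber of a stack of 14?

3

Build the Grundy sequence with g(k) = mex{g(k−s) : s ∈ {2, 8, 9}, s ≤ k}:
g(0) = mex{} = 0
g(1) = mex{} = 0
g(2) = mex{0} = 1
g(3) = mex{0} = 1
g(4) = mex{1} = 0
g(5) = mex{1} = 0
g(6) = mex{0} = 1
g(7) = mex{0} = 1
g(8) = mex{0,1} = 2
g(9) = mex{0,1} = 2
g(10) = mex{0,1,2} = 3
g(11) = mex{1,2} = 0
g(12) = mex{0,1,3} = 2
g(13) = mex{0} = 1
g(14) = mex{0,1,2} = 3
So g(14) = 3.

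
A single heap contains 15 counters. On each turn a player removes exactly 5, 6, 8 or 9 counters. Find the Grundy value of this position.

0

Compute g(0), g(1), … for moves {5, 6, 8, 9}:
k:     0  1  2  3  4  5  6  7  8  9 10 11 12 13 14 15
g(k):  0  0  0  0  0  1  1  1  1  1  2  2  2  2  0  0
So g(15) = 0.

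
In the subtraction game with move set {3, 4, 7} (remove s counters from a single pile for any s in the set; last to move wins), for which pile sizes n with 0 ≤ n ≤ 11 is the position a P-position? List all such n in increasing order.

0, 1, 2, 10, 11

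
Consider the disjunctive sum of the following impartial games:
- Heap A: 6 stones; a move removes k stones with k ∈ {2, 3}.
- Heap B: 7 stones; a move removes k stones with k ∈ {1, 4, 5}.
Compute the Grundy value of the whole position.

3

Grundy values for heap A (subtraction set {2, 3}):
k:     0  1  2  3  4  5  6
g(k):  0  0  1  1  2  0  0
So g(6) = 0.
Grundy values for heap B (subtraction set {1, 4, 5}):
g(0) = mex{} = 0
g(1) = mex{0} = 1
g(2) = mex{1} = 0
g(3) = mex{0} = 1
g(4) = mex{0,1} = 2
g(5) = mex{0,1,2} = 3
g(6) = mex{0,1,3} = 2
g(7) = mex{0,1,2} = 3
So g(7) = 3.
The value of a disjunctive sum is the nim-sum of the parts.
Combined value = 0 ⊕ 3 = 3.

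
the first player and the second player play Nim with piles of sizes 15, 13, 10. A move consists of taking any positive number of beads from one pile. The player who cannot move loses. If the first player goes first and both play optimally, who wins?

the first player wins

Compute the nim-sum pairwise:
15 ^ 13 = 2
2 ^ 10 = 8
The nim-sum is 8 ≠ 0, so this is an N-position: the player to move can win; the first player has a winning move.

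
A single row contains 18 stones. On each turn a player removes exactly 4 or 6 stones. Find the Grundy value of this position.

2

Build the Grundy sequence with g(k) = mex{g(k−s) : s ∈ {4, 6}, s ≤ k}:
k:     0  1  2  3  4  5  6  7  8  9 10 11 12 13 14 15 16 17 18
g(k):  0  0  0  0  1  1  1  1  2  2  0  0  0  0  1  1  1  1  2
So g(18) = 2.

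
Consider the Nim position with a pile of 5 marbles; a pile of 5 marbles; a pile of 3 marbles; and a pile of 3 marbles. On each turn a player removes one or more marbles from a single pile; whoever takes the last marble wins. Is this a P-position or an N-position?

P-position

In binary:
  101  (5)
  101  (5)
  011  (3)
  011  (3)
  ---
  000  (0)
The nim-sum is 0, so this is a P-position: the player to move is in a losing position under optimal play.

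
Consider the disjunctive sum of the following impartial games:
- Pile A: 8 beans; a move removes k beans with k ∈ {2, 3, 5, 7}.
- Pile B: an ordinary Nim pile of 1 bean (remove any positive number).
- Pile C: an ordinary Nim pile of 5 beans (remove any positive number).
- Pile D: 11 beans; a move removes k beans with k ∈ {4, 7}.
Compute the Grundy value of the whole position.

0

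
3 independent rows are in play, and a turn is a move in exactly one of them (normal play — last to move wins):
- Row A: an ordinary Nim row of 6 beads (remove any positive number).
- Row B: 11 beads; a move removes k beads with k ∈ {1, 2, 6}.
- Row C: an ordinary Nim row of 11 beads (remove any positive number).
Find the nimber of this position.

12

Row A is a plain Nim row of size 6, so its Grundy value is 6.
Grundy values for row B (subtraction set {1, 2, 6}):
g(0) = mex{} = 0
g(1) = mex{0} = 1
g(2) = mex{0,1} = 2
g(3) = mex{1,2} = 0
g(4) = mex{0,2} = 1
g(5) = mex{0,1} = 2
g(6) = mex{0,1,2} = 3
g(7) = mex{1,2,3} = 0
g(8) = mex{0,2,3} = 1
g(9) = mex{0,1} = 2
g(10) = mex{1,2} = 0
g(11) = mex{0,2} = 1
So g(11) = 1.
Row C is a plain Nim row of size 11, so its Grundy value is 11.
The value of a disjunctive sum is the nim-sum of the parts.
Combined value = 6 XOR 1 XOR 11 = 12.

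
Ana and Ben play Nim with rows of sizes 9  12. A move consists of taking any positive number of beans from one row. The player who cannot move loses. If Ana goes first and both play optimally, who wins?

Nim-sum: 9 ^ 12 = 5.
The nim-sum is 5 ≠ 0, so this is an N-position: the player to move can win; Ana has a winning move.

Ana wins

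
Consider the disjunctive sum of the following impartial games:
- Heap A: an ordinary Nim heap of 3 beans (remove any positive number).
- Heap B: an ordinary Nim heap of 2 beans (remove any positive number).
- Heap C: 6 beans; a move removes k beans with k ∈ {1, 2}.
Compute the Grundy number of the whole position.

1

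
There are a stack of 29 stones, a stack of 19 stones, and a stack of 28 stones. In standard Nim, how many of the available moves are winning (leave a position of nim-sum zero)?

Nim-sum: 29 ^ 19 ^ 28 = 18.
The overall nim-sum is X = 18. A stack of size p has a winning move iff p XOR X < p (reduce it to p XOR X).
  29: 29 XOR 18 = 15 < 29 — winning move (to 15).
  19: 19 XOR 18 = 1 < 19 — winning move (to 1).
  28: 28 XOR 18 = 14 < 28 — winning move (to 14).
That gives 3 winning moves.

3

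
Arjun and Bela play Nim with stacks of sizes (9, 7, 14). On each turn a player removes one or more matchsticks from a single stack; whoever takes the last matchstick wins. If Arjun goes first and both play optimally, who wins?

Bitwise XOR of the heap sizes:
  1001  (9)
  0111  (7)
  1110  (14)
  ----
  0000  (0)
The nim-sum is 0, so this is a P-position: the player to move is in a losing position under optimal play; Arjun is about to move from it and so loses — Bela wins.

Bela wins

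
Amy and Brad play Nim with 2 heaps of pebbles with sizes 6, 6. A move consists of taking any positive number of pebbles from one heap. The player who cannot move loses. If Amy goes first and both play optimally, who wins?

Brad wins

Bitwise XOR of the heap sizes:
  110  (6)
  110  (6)
  ---
  000  (0)
The nim-sum is 0, so this is a P-position: the player to move is in a losing position under optimal play; Amy is about to move from it and so loses — Brad wins.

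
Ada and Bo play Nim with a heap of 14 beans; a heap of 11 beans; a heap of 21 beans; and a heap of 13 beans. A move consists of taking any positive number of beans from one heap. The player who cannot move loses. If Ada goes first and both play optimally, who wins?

Ada wins

Nim-sum: 14 ⊕ 11 ⊕ 21 ⊕ 13 = 29.
The nim-sum is 29 ≠ 0, so this is an N-position: the player to move can win; Ada has a winning move.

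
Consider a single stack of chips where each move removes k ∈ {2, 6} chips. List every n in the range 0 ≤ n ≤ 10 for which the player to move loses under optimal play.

0, 1, 4, 5, 8, 9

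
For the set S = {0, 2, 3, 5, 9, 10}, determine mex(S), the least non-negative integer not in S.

0 is in the set but 1 is not, so the mex is 1.

1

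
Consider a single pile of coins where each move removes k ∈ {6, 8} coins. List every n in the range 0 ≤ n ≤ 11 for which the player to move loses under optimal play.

0, 1, 2, 3, 4, 5

Build the Grundy sequence with g(k) = mex{g(k−s) : s ∈ {6, 8}, s ≤ k}:
k:     0  1  2  3  4  5  6  7  8  9 10 11
g(k):  0  0  0  0  0  0  1  1  1  1  1  1
The P-positions (g = 0) in 0..11 are 0, 1, 2, 3, 4, 5.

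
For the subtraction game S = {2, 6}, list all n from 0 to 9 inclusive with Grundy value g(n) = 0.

0, 1, 4, 5, 8, 9

Build the Grundy sequence with g(k) = mex{g(k−s) : s ∈ {2, 6}, s ≤ k}:
k:     0  1  2  3  4  5  6  7  8  9
g(k):  0  0  1  1  0  0  1  1  0  0
The P-positions (g = 0) in 0..9 are 0, 1, 4, 5, 8, 9.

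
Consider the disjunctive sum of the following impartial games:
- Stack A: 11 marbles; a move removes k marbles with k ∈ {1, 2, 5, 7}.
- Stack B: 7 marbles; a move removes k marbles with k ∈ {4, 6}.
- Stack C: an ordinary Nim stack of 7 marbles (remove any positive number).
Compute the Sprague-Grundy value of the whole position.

4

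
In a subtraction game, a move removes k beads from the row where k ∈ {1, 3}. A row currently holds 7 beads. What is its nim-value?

Build the Grundy sequence with g(k) = mex{g(k−s) : s ∈ {1, 3}, s ≤ k}:
k:     0  1  2  3  4  5  6  7
g(k):  0  1  0  1  0  1  0  1
So g(7) = 1.

1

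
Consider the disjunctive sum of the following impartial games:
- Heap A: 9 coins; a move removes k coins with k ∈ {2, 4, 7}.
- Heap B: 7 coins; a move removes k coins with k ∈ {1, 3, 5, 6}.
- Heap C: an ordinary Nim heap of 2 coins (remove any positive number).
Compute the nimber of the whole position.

Build the Grundy sequence for heap A with g(k) = mex{g(k−s) : s ∈ {2, 4, 7}, s ≤ k}:
k:     0  1  2  3  4  5  6  7  8  9
g(k):  0  0  1  1  2  2  0  3  1  0
So g(9) = 0.
Grundy values for heap B (subtraction set {1, 3, 5, 6}):
k:     0  1  2  3  4  5  6  7
g(k):  0  1  0  1  0  1  2  3
So g(7) = 3.
Heap C is a plain Nim heap of size 2, so its Grundy value is 2.
The value of a disjunctive sum is the nim-sum of the parts.
Combined value = 0 ⊕ 3 ⊕ 2 = 1.

1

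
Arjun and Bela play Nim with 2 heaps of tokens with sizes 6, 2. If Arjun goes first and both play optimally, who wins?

Arjun wins

Bitwise XOR of the heap sizes:
  110  (6)
  010  (2)
  ---
  100  (4)
The nim-sum is 4 ≠ 0, so this is an N-position: the player to move can win; Arjun has a winning move.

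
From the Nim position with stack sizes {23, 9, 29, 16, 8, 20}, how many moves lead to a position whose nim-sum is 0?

Nim-sum: 23 ^ 9 ^ 29 ^ 16 ^ 8 ^ 20 = 15.
The overall nim-sum is X = 15. A stack of size p has a winning move iff p XOR X < p (reduce it to p XOR X).
  23: 23 XOR 15 = 24 ≥ 23 — no move.
  9: 9 XOR 15 = 6 < 9 — winning move (to 6).
  29: 29 XOR 15 = 18 < 29 — winning move (to 18).
  16: 16 XOR 15 = 31 ≥ 16 — no move.
  8: 8 XOR 15 = 7 < 8 — winning move (to 7).
  20: 20 XOR 15 = 27 ≥ 20 — no move.
That gives 3 winning moves.

3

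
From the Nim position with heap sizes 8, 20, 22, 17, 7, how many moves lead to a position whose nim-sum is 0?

Bitwise XOR of the heap sizes:
  01000  (8)
  10100  (20)
  10110  (22)
  10001  (17)
  00111  (7)
  -----
  11100  (28)
The overall nim-sum is X = 28. A heap of size p has a winning move iff p XOR X < p (reduce it to p XOR X).
  8: 8 XOR 28 = 20 ≥ 8 — no move.
  20: 20 XOR 28 = 8 < 20 — winning move (to 8).
  22: 22 XOR 28 = 10 < 22 — winning move (to 10).
  17: 17 XOR 28 = 13 < 17 — winning move (to 13).
  7: 7 XOR 28 = 27 ≥ 7 — no move.
That gives 3 winning moves.

3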